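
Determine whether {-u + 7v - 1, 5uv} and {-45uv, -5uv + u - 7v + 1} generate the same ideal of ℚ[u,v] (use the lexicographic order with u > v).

Two ideals are equal iff their reduced Gröbner bases coincide (the reduced basis is unique for a fixed ordering).
Buchberger on the first generating set:
f_1 = -u + 7v - 1, LT = u.
f_2 = 5uv, LT = uv.

S(f_1,f_2): lcm = uv. S = -7v² + v.
  leading term v²: no divisor's leading term divides it; move -7v² to the remainder.
  leading term v: no divisor's leading term divides it; move v to the remainder.
  remainder -7v² + v ≠ 0; add g_3 = -7v² + v to the basis.

The other S-polynomials (S(f_1,g_3), S(f_2,g_3)) all reduce to 0 modulo the current basis, so we have a Gröbner basis.
Inter-reduce: drop elements whose leading term is divisible by another's, tail-reduce, and make monic.
Reduced Gröbner basis: {u - 7v + 1, v² - 1/7v}.

Buchberger on the second generating set:
h_1 = -45uv, LT = uv.
h_2 = -5uv + u - 7v + 1, LT = uv.

S(h_1,h_2): lcm = uv. S = ⅕u - 7/5v + ⅕.
  leading term u: no divisor's leading term divides it; move ⅕u to the remainder.
  leading term v: no divisor's leading term divides it; move -7/5v to the remainder.
  leading term 1: no divisor's leading term divides it; move ⅕ to the remainder.
  remainder ⅕u - 7/5v + ⅕ ≠ 0; add k_3 = ⅕u - 7/5v + ⅕ to the basis.

S(h_1,k_3): lcm = uv. S = 7v² - v.
  leading term v²: no divisor's leading term divides it; move 7v² to the remainder.
  leading term v: no divisor's leading term divides it; move -v to the remainder.
  remainder 7v² - v ≠ 0; add k_4 = 7v² - v to the basis.

The other S-polynomials (S(h_2,k_3), S(h_1,k_4), S(h_2,k_4), S(k_3,k_4)) all reduce to 0 modulo the current basis, so we have a Gröbner basis.
Inter-reduce: drop elements whose leading term is divisible by another's, tail-reduce, and make monic.
Reduced Gröbner basis: {u - 7v + 1, v² - 1/7v}.

The two bases agree; hence the ideals are identical.

Yes, the ideals are equal.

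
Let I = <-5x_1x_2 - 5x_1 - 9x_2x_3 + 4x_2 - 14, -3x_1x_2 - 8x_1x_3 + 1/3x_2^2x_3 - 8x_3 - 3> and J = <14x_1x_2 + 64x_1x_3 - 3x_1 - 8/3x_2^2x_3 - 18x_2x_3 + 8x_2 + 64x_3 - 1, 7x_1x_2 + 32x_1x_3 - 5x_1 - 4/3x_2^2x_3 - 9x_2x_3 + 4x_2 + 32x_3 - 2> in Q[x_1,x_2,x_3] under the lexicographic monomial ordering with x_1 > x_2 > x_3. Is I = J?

No, the ideals differ.

For a fixed monomial order, each ideal has a unique reduced Gröbner basis; comparing bases decides equality.
Buchberger on the first generating set:
f_1 = -5x_1x_2 - 5x_1 - 9x_2x_3 + 4x_2 - 14, LT = x_1x_2.
f_2 = -3x_1x_2 - 8x_1x_3 + 1/3x_2^2x_3 - 8x_3 - 3, LT = x_1x_2.

S(f_1,f_2): lcm = x_1x_2. S = -8/3x_1x_3 + x_1 + 1/9x_2^2x_3 + 9/5x_2x_3 - 4/5x_2 - 8/3x_3 + 9/5.
  reduce S modulo (f_1, f_2):
  remainder -8/3x_1x_3 + x_1 + 1/9x_2^2x_3 + 9/5x_2x_3 - 4/5x_2 - 8/3x_3 + 9/5 ≠ 0; add g_3 = -8/3x_1x_3 + x_1 + 1/9x_2^2x_3 + 9/5x_2x_3 - 4/5x_2 - 8/3x_3 + 9/5 to the basis.

S(f_1,g_3): lcm = x_1x_2x_3. S = 3/8x_1x_2 + x_1x_3 + 1/24x_2^3x_3 + 27/40x_2^2x_3 - 3/10x_2^2 + 9/5x_2x_3^2 - 9/5x_2x_3 + 27/40x_2 + 14/5x_3.
  reduce S modulo (f_1, f_2, g_3):
  remainder 1/24x_2^3x_3 + 43/60x_2^2x_3 - 3/10x_2^2 + 9/5x_2x_3^2 - 9/5x_2x_3 + 27/40x_2 + 9/5x_3 - 3/8 ≠ 0; add g_4 = 1/24x_2^3x_3 + 43/60x_2^2x_3 - 3/10x_2^2 + 9/5x_2x_3^2 - 9/5x_2x_3 + 27/40x_2 + 9/5x_3 - 3/8 to the basis.

The other S-polynomials (S(f_2,g_3), S(f_1,g_4), S(f_2,g_4), S(g_3,g_4)) all reduce to 0 modulo the current basis, so we have a Gröbner basis.
Inter-reduce: drop elements whose leading term is divisible by another's, tail-reduce, and make monic.
Reduced Gröbner basis: {x_1x_2 + x_1 + 9/5x_2x_3 - 4/5x_2 + 14/5, x_1x_3 - 3/8x_1 - 1/24x_2^2x_3 - 27/40x_2x_3 + 3/10x_2 + x_3 - 27/40, x_2^3x_3 + 86/5x_2^2x_3 - 36/5x_2^2 + 216/5x_2x_3^2 - 216/5x_2x_3 + 81/5x_2 + 216/5x_3 - 9}.

Buchberger on the second generating set:
h_1 = 14x_1x_2 + 64x_1x_3 - 3x_1 - 8/3x_2^2x_3 - 18x_2x_3 + 8x_2 + 64x_3 - 1, LT = x_1x_2.
h_2 = 7x_1x_2 + 32x_1x_3 - 5x_1 - 4/3x_2^2x_3 - 9x_2x_3 + 4x_2 + 32x_3 - 2, LT = x_1x_2.

S(h_1,h_2): lcm = x_1x_2. S = 1/2x_1 + 3/14.
  reduce S modulo (h_1, h_2):
  remainder 1/2x_1 + 3/14 ≠ 0; add k_3 = 1/2x_1 + 3/14 to the basis.

S(h_1,k_3): lcm = x_1x_2. S = 32/7x_1x_3 - 3/14x_1 - 4/21x_2^2x_3 - 9/7x_2x_3 + 1/7x_2 + 32/7x_3 - 1/14.
  reduce S modulo (h_1, h_2, k_3):
  remainder -4/21x_2^2x_3 - 9/7x_2x_3 + 1/7x_2 + 128/49x_3 + 1/49 ≠ 0; add k_4 = -4/21x_2^2x_3 - 9/7x_2x_3 + 1/7x_2 + 128/49x_3 + 1/49 to the basis.

The other S-polynomials (S(h_2,k_3), S(h_1,k_4), S(h_2,k_4), S(k_3,k_4)) all reduce to 0 modulo the current basis, so we have a Gröbner basis.
Inter-reduce: drop elements whose leading term is divisible by another's, tail-reduce, and make monic.
Reduced Gröbner basis: {x_1 + 3/7, x_2^2x_3 + 27/4x_2x_3 - 3/4x_2 - 96/7x_3 - 3/28}.

The bases are distinct; the ideals are different.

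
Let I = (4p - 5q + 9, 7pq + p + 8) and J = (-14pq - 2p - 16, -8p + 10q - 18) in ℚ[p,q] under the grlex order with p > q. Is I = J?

Equality of ideals is decidable: compute both reduced Gröbner bases (unique for the ordering) and check whether they agree.
Buchberger on the first generating set:
f_1 = 4p - 5q + 9, LT = p.
f_2 = 7pq + p + 8, LT = pq.

S(f_1,f_2): lcm = pq. S = -5/4q² - 1/7p + 9/4q - 8/7.
  reduce S modulo (f_1, f_2):
  remainder -5/4q² + 29/14q - 23/28 ≠ 0; add g_3 = -5/4q² + 29/14q - 23/28 to the basis.

The other S-polynomials (S(f_1,g_3), S(f_2,g_3)) all reduce to 0 modulo the current basis, so we have a Gröbner basis.
Inter-reduce: drop elements whose leading term is divisible by another's, tail-reduce, and make monic.
Reduced Gröbner basis: {q² - 58/35q + 23/35, p - 5/4q + 9/4}.

Buchberger on the second generating set:
h_1 = -14pq - 2p - 16, LT = pq.
h_2 = -8p + 10q - 18, LT = p.

S(h_1,h_2): lcm = pq. S = 5/4q² + 1/7p - 9/4q + 8/7.
  reduce S modulo (h_1, h_2):
  remainder 5/4q² - 29/14q + 23/28 ≠ 0; add k_3 = 5/4q² - 29/14q + 23/28 to the basis.

The other S-polynomials (S(h_1,k_3), S(h_2,k_3)) all reduce to 0 modulo the current basis, so we have a Gröbner basis.
Inter-reduce: drop elements whose leading term is divisible by another's, tail-reduce, and make monic.
Reduced Gröbner basis: {q² - 58/35q + 23/35, p - 5/4q + 9/4}.

Same reduced basis, so the two generating sets span the same ideal.

Yes, the ideals are equal.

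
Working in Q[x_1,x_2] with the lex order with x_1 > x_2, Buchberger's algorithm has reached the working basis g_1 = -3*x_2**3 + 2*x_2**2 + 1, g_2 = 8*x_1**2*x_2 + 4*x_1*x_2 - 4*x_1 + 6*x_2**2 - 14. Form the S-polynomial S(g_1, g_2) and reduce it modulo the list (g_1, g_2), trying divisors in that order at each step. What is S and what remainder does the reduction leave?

S(g_1, g_2) = -2/3*x_1**2*x_2**2 - 1/3*x_1**2 - 1/2*x_1*x_2**3 + 1/2*x_1*x_2**2 - 3/4*x_2**4 + 7/4*x_2**2; remainder on division = -1/3*x_1**2 + 1/2*x_1*x_2**2 - 1/3*x_1*x_2 - 1/6*x_1 + 7/4*x_2**2 - 17/12*x_2.

lcm(LM(g_1), LM(g_2)) = x_1**2*x_2**3.
S = (lcm/LT(g_1))·g_1 − (lcm/LT(g_2))·g_2 = -2/3*x_1**2*x_2**2 - 1/3*x_1**2 - 1/2*x_1*x_2**3 + 1/2*x_1*x_2**2 - 3/4*x_2**4 + 7/4*x_2**2.
Reduce S modulo (g_1, g_2) in that order:
  leading term x_1**2*x_2**2: subtract (-1/12*x_2)·g_2 from -2/3*x_1**2*x_2**2 - 1/3*x_1**2 - 1/2*x_1*x_2**3 + 1/2*x_1*x_2**2 - 3/4*x_2**4 + 7/4*x_2**2 → -1/3*x_1**2 - 1/2*x_1*x_2**3 + 5/6*x_1*x_2**2 - 1/3*x_1*x_2 - 3/4*x_2**4 + 1/2*x_2**3 + 7/4*x_2**2 - 7/6*x_2
  leading term x_1**2: no divisor's leading term divides it; move -1/3*x_1**2 to the remainder.
  leading term x_1*x_2**3: subtract (1/6*x_1)·g_1 from -1/2*x_1*x_2**3 + 5/6*x_1*x_2**2 - 1/3*x_1*x_2 - 3/4*x_2**4 + 1/2*x_2**3 + 7/4*x_2**2 - 7/6*x_2 → 1/2*x_1*x_2**2 - 1/3*x_1*x_2 - 1/6*x_1 - 3/4*x_2**4 + 1/2*x_2**3 + 7/4*x_2**2 - 7/6*x_2
  leading term x_1*x_2**2: no divisor's leading term divides it; move 1/2*x_1*x_2**2 to the remainder.
  leading term x_1*x_2: no divisor's leading term divides it; move -1/3*x_1*x_2 to the remainder.
  leading term x_1: no divisor's leading term divides it; move -1/6*x_1 to the remainder.
  leading term x_2**4: subtract (1/4*x_2)·g_1 from -3/4*x_2**4 + 1/2*x_2**3 + 7/4*x_2**2 - 7/6*x_2 → 7/4*x_2**2 - 17/12*x_2
  leading term x_2**2: no divisor's leading term divides it; move 7/4*x_2**2 to the remainder.
  leading term x_2: no divisor's leading term divides it; move -17/12*x_2 to the remainder.
The remainder -1/3*x_1**2 + 1/2*x_1*x_2**2 - 1/3*x_1*x_2 - 1/6*x_1 + 7/4*x_2**2 - 17/12*x_2 is nonzero, so it would be added as the next basis element.
This is the inner loop of Buchberger's algorithm — each nonzero remainder becomes a new basis element.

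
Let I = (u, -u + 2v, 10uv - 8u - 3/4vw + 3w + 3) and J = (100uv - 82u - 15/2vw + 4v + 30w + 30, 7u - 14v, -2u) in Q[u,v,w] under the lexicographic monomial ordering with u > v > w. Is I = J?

Yes, the ideals are equal.

Since reduced Gröbner bases are canonical representatives of ideals under a given ordering, it suffices to compute and compare them.
Buchberger on the first generating set:
f_1 = u, LT = u.
f_2 = -u + 2v, LT = u.
f_3 = 10uv - 8u - 3/4vw + 3w + 3, LT = uv.

S(f_1,f_2): lcm = u. S = 2v.
  leading term v: no divisor's leading term divides it; move 2v to the remainder.
  remainder 2v ≠ 0; add g_4 = 2v to the basis.

S(f_1,f_3): lcm = uv. S = 4/5u + 3/40vw - 3/10w - 3/10.
  leading term u: subtract (4/5)·f_1 from 4/5u + 3/40vw - 3/10w - 3/10 → 3/40vw - 3/10w - 3/10
  leading term vw: subtract (3/80w)·g_4 from 3/40vw - 3/10w - 3/10 → -3/10w - 3/10
  leading term w: no divisor's leading term divides it; move -3/10w to the remainder.
  leading term 1: no divisor's leading term divides it; move -3/10 to the remainder.
  remainder -3/10w - 3/10 ≠ 0; add g_5 = -3/10w - 3/10 to the basis.

The other S-polynomials (S(f_2,f_3), S(f_1,g_4), S(f_2,g_4), S(f_3,g_4), S(f_1,g_5), S(f_2,g_5), S(f_3,g_5), S(g_4,g_5)) all reduce to 0 modulo the current basis, so we have a Gröbner basis.
Inter-reduce: drop elements whose leading term is divisible by another's, tail-reduce, and make monic.
Reduced Gröbner basis: {u, v, w + 1}.

Buchberger on the second generating set:
h_1 = 100uv - 82u - 15/2vw + 4v + 30w + 30, LT = uv.
h_2 = 7u - 14v, LT = u.
h_3 = -2u, LT = u.

S(h_1,h_2): lcm = uv. S = -41/50u + 2v^2 - 3/40vw + 1/25v + 3/10w + 3/10.
  leading term u: subtract (-41/350)·h_2 from -41/50u + 2v^2 - 3/40vw + 1/25v + 3/10w + 3/10 → 2v^2 - 3/40vw - 8/5v + 3/10w + 3/10
  leading term v^2: no divisor's leading term divides it; move 2v^2 to the remainder.
  leading term vw: no divisor's leading term divides it; move -3/40vw to the remainder.
  leading term v: no divisor's leading term divides it; move -8/5v to the remainder.
  leading term w: no divisor's leading term divides it; move 3/10w to the remainder.
  leading term 1: no divisor's leading term divides it; move 3/10 to the remainder.
  remainder 2v^2 - 3/40vw - 8/5v + 3/10w + 3/10 ≠ 0; add k_4 = 2v^2 - 3/40vw - 8/5v + 3/10w + 3/10 to the basis.

S(h_1,h_3): lcm = uv. S = -41/50u - 3/40vw + 1/25v + 3/10w + 3/10.
  leading term u: subtract (-41/350)·h_2 from -41/50u - 3/40vw + 1/25v + 3/10w + 3/10 → -3/40vw - 8/5v + 3/10w + 3/10
  leading term vw: no divisor's leading term divides it; move -3/40vw to the remainder.
  leading term v: no divisor's leading term divides it; move -8/5v to the remainder.
  leading term w: no divisor's leading term divides it; move 3/10w to the remainder.
  leading term 1: no divisor's leading term divides it; move 3/10 to the remainder.
  remainder -3/40vw - 8/5v + 3/10w + 3/10 ≠ 0; add k_5 = -3/40vw - 8/5v + 3/10w + 3/10 to the basis.

S(h_2,h_3): lcm = u. S = -2v.
  leading term v: no divisor's leading term divides it; move -2v to the remainder.
  remainder -2v ≠ 0; add k_6 = -2v to the basis.

S(h_1,k_5): lcm = uvw. S = -64/3uv + 159/50uw + 4u - 3/40vw^2 + 1/25vw + 3/10w^2 + 3/10w.
  leading term uv: subtract (-16/75)·h_1 from -64/3uv + 159/50uw + 4u - 3/40vw^2 + 1/25vw + 3/10w^2 + 3/10w → 159/50uw - 1012/75u - 3/40vw^2 - 39/25vw + 64/75v + 3/10w^2 + 67/10w + 32/5
  leading term uw: subtract (159/350w)·h_2 from 159/50uw - 1012/75u - 3/40vw^2 - 39/25vw + 64/75v + 3/10w^2 + 67/10w + 32/5 → -1012/75u - 3/40vw^2 + 24/5vw + 64/75v + 3/10w^2 + 67/10w + 32/5
  leading term u: subtract (-1012/525)·h_2 from -1012/75u - 3/40vw^2 + 24/5vw + 64/75v + 3/10w^2 + 67/10w + 32/5 → -3/40vw^2 + 24/5vw - 392/15v + 3/10w^2 + 67/10w + 32/5
  leading term vw^2: subtract (w)·k_5 from -3/40vw^2 + 24/5vw - 392/15v + 3/10w^2 + 67/10w + 32/5 → 32/5vw - 392/15v + 32/5w + 32/5
  leading term vw: subtract (-256/3)·k_5 from 32/5vw - 392/15v + 32/5w + 32/5 → -488/3v + 32w + 32
  leading term v: subtract (244/3)·k_6 from -488/3v + 32w + 32 → 32w + 32
  leading term w: no divisor's leading term divides it; move 32w to the remainder.
  leading term 1: no divisor's leading term divides it; move 32 to the remainder.
  remainder 32w + 32 ≠ 0; add k_7 = 32w + 32 to the basis.

The other S-polynomials (S(h_1,k_4), S(h_2,k_4), S(h_3,k_4), S(h_2,k_5), S(h_3,k_5), S(k_4,k_5), S(h_1,k_6), S(h_2,k_6), S(h_3,k_6), S(k_4,k_6), S(k_5,k_6), S(h_1,k_7), S(h_2,k_7), S(h_3,k_7), S(k_4,k_7), S(k_5,k_7), S(k_6,k_7)) all reduce to 0 modulo the current basis, so we have a Gröbner basis.
Inter-reduce: drop elements whose leading term is divisible by another's, tail-reduce, and make monic.
Reduced Gröbner basis: {u, v, w + 1}.

Same reduced basis, so the two generating sets span the same ideal.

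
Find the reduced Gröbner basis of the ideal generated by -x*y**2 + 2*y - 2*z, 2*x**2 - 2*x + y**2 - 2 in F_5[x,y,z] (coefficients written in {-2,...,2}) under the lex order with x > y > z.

f_1 = -x*y**2 + 2*y - 2*z, LT = x*y**2.
f_2 = 2*x**2 - 2*x + y**2 - 2, LT = x**2.

S(f_1,f_2): lcm = x**2*y**2. S = x*y**2 - 2*x*y + 2*x*z + 2*y**4 + y**2.
  leading term x*y**2: subtract (-1)·f_1 from x*y**2 - 2*x*y + 2*x*z + 2*y**4 + y**2 → -2*x*y + 2*x*z + 2*y**4 + y**2 + 2*y - 2*z
  leading term x*y: no divisor's leading term divides it; move -2*x*y to the remainder.
  leading term x*z: no divisor's leading term divides it; move 2*x*z to the remainder.
  leading term y**4: no divisor's leading term divides it; move 2*y**4 to the remainder.
  leading term y**2: no divisor's leading term divides it; move y**2 to the remainder.
  leading term y: no divisor's leading term divides it; move 2*y to the remainder.
  leading term z: no divisor's leading term divides it; move -2*z to the remainder.
  remainder -2*x*y + 2*x*z + 2*y**4 + y**2 + 2*y - 2*z ≠ 0; add g_3 = -2*x*y + 2*x*z + 2*y**4 + y**2 + 2*y - 2*z to the basis.

S(f_1,g_3): lcm = x*y**2. S = x*y*z + y**5 - 2*y**3 + y**2 - y*z - 2*y + 2*z.
  leading term x*y*z: subtract (2*z)·g_3 from x*y*z + y**5 - 2*y**3 + y**2 - y*z - 2*y + 2*z → x*z**2 + y**5 + y**4*z - 2*y**3 - 2*y**2*z + y**2 - 2*y - z**2 + 2*z
  leading term x*z**2: no divisor's leading term divides it; move x*z**2 to the remainder.
  leading term y**5: no divisor's leading term divides it; move y**5 to the remainder.
  leading term y**4*z: no divisor's leading term divides it; move y**4*z to the remainder.
  leading term y**3: no divisor's leading term divides it; move -2*y**3 to the remainder.
  leading term y**2*z: no divisor's leading term divides it; move -2*y**2*z to the remainder.
  leading term y**2: no divisor's leading term divides it; move y**2 to the remainder.
  leading term y: no divisor's leading term divides it; move -2*y to the remainder.
  leading term z**2: no divisor's leading term divides it; move -z**2 to the remainder.
  leading term z: no divisor's leading term divides it; move 2*z to the remainder.
  remainder x*z**2 + y**5 + y**4*z - 2*y**3 - 2*y**2*z + y**2 - 2*y - z**2 + 2*z ≠ 0; add g_4 = x*z**2 + y**5 + y**4*z - 2*y**3 - 2*y**2*z + y**2 - 2*y - z**2 + 2*z to the basis.

S(f_1,g_4): lcm = x*y**2*z**2. S = -y**7 - y**6*z + 2*y**5 + 2*y**4*z - y**4 + 2*y**3 + y**2*z**2 - 2*y**2*z - 2*y*z**2 + 2*z**3.
  leading term y**7: no divisor's leading term divides it; move -y**7 to the remainder.
  leading term y**6*z: no divisor's leading term divides it; move -y**6*z to the remainder.
  leading term y**5: no divisor's leading term divides it; move 2*y**5 to the remainder.
  leading term y**4*z: no divisor's leading term divides it; move 2*y**4*z to the remainder.
  leading term y**4: no divisor's leading term divides it; move -y**4 to the remainder.
  leading term y**3: no divisor's leading term divides it; move 2*y**3 to the remainder.
  leading term y**2*z**2: no divisor's leading term divides it; move y**2*z**2 to the remainder.
  leading term y**2*z: no divisor's leading term divides it; move -2*y**2*z to the remainder.
  leading term y*z**2: no divisor's leading term divides it; move -2*y*z**2 to the remainder.
  leading term z**3: no divisor's leading term divides it; move 2*z**3 to the remainder.
  remainder -y**7 - y**6*z + 2*y**5 + 2*y**4*z - y**4 + 2*y**3 + y**2*z**2 - 2*y**2*z - 2*y*z**2 + 2*z**3 ≠ 0; add g_5 = -y**7 - y**6*z + 2*y**5 + 2*y**4*z - y**4 + 2*y**3 + y**2*z**2 - 2*y**2*z - 2*y*z**2 + 2*z**3 to the basis.

S(g_3,g_4): lcm = x*y*z**2. S = -x*z**3 - y**6 - y**5*z - y**4*z**2 + 2*y**4 + 2*y**3*z - y**3 + 2*y**2*z**2 + 2*y**2 - 2*y*z + z**3.
  leading term x*z**3: subtract (-z)·g_4 from -x*z**3 - y**6 - y**5*z - y**4*z**2 + 2*y**4 + 2*y**3*z - y**3 + 2*y**2*z**2 + 2*y**2 - 2*y*z + z**3 → -y**6 + 2*y**4 - y**3 + y**2*z + 2*y**2 + y*z + 2*z**2
  leading term y**6: no divisor's leading term divides it; move -y**6 to the remainder.
  leading term y**4: no divisor's leading term divides it; move 2*y**4 to the remainder.
  leading term y**3: no divisor's leading term divides it; move -y**3 to the remainder.
  leading term y**2*z: no divisor's leading term divides it; move y**2*z to the remainder.
  leading term y**2: no divisor's leading term divides it; move 2*y**2 to the remainder.
  leading term y*z: no divisor's leading term divides it; move y*z to the remainder.
  leading term z**2: no divisor's leading term divides it; move 2*z**2 to the remainder.
  remainder -y**6 + 2*y**4 - y**3 + y**2*z + 2*y**2 + y*z + 2*z**2 ≠ 0; add g_6 = -y**6 + 2*y**4 - y**3 + y**2*z + 2*y**2 + y*z + 2*z**2 to the basis.

The other S-polynomials (S(f_2,g_3), S(f_2,g_4), S(f_1,g_5), S(f_2,g_5), S(g_3,g_5), S(g_4,g_5), S(f_1,g_6), S(f_2,g_6), S(g_3,g_6), S(g_4,g_6), S(g_5,g_6)) all reduce to 0 modulo the current basis, so we have a Gröbner basis.
Inter-reduce: drop elements whose leading term is divisible by another's, tail-reduce, and make monic.

G = {x**2 - x - 2*y**2 - 1, x*y - x*z - y**4 + 2*y**2 - y + z, x*z**2 + y**5 + y**4*z - 2*y**3 - 2*y**2*z + y**2 - 2*y - z**2 + 2*z, y**6 - 2*y**4 + y**3 - y**2*z - 2*y**2 - y*z - 2*z**2}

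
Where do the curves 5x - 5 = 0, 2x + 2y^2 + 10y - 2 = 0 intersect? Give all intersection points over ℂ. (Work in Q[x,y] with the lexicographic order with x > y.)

Compute a lex Gröbner basis by Buchberger's algorithm.
f_1 = 5x - 5, LT = x.
f_2 = 2x + 2y^2 + 10y - 2, LT = x.

S(f_1,f_2): lcm = x. S = -y^2 - 5y.
  reduce S modulo (f_1, f_2):
  remainder -y^2 - 5y ≠ 0; add h_3 = -y^2 - 5y to the basis.

The other S-polynomials (S(f_1,h_3), S(f_2,h_3)) all reduce to 0 modulo the current basis, so we have a Gröbner basis.
Inter-reduce: drop elements whose leading term is divisible by another's, tail-reduce, and make monic.
Reduced Gröbner basis: {x - 1, y^2 + 5y}.

A lex Gröbner basis eliminates variables successively. Here y^2 + 5y depends only on y, with roots {-5, 0}; lifting each root through the earlier basis elements recovers the full solutions.
  y = -5: the earlier basis element becomes x - 1 = 0, giving x = 1 — point (1, -5).
  y = 0: the earlier basis element becomes x - 1 = 0, giving x = 1 — point (1, 0).
This is the nonlinear analogue of row-reducing a linear system.

{(1, -5), (1, 0)}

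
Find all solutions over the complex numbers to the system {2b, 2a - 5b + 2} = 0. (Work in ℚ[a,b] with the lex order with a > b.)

Compute a lex Gröbner basis by Buchberger's algorithm.
f_1 = 2b, LT = b.
f_2 = 2a - 5b + 2, LT = a.

The S-polynomials (S(f_1,f_2)) all reduce to 0 modulo the current basis, so we have a Gröbner basis.
Inter-reduce: drop elements whose leading term is divisible by another's, tail-reduce, and make monic.
Reduced Gröbner basis: {a + 1, b}.

Elimination: the polynomial b lies in the elimination ideal for b, so b ∈ {0}. For each such b, the remaining basis elements (now univariate) give the rest of the solution.
  b = 0: the earlier basis element becomes a + 1 = 0, giving a = -1 — point (-1, 0).

{(-1, 0)}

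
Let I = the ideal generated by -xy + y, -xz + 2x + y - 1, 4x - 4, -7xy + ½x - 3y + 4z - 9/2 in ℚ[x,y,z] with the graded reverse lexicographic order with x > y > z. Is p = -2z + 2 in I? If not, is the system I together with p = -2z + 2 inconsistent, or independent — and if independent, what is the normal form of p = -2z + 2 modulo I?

First compute the reduced Gröbner basis of I by Buchberger's algorithm.
f_1 = -xy + y, LT = xy.
f_2 = -xz + 2x + y - 1, LT = xz.
f_3 = 4x - 4, LT = x.
f_4 = -7xy + ½x - 3y + 4z - 9/2, LT = xy.

S(f_1,f_2): lcm = xyz. S = 2xy + y² - yz - y.
  reduce S modulo (f_1, f_2, f_3, f_4):
  remainder y² - yz + y ≠ 0; add h_5 = y² - yz + y to the basis.

S(f_1,f_4): lcm = xy. S = 1/14x - 10/7y + 4/7z - 9/14.
  reduce S modulo (f_1, f_2, f_3, f_4, h_5):
  remainder -10/7y + 4/7z - 4/7 ≠ 0; add h_6 = -10/7y + 4/7z - 4/7 to the basis.

S(f_2,f_3): lcm = xz. S = -2x - y + z + 1.
  reduce S modulo (f_1, f_2, f_3, f_4, h_5, h_6):
  remainder ⅗z - ⅗ ≠ 0; add h_7 = ⅗z - ⅗ to the basis.

The other S-polynomials (S(f_1,f_3), S(f_2,f_4), S(f_3,f_4), S(f_1,h_5), S(f_2,h_5), S(f_3,h_5), S(f_4,h_5), S(f_1,h_6), S(f_2,h_6), S(f_3,h_6), S(f_4,h_6), S(h_5,h_6), S(f_1,h_7), S(f_2,h_7), S(f_3,h_7), S(f_4,h_7), S(h_5,h_7), S(h_6,h_7)) all reduce to 0 modulo the current basis, so we have a Gröbner basis.
Inter-reduce: drop elements whose leading term is divisible by another's, tail-reduce, and make monic.
Reduced Gröbner basis: {x - 1, y, z - 1}.
Label its elements g_1 = x - 1, g_2 = y, g_3 = z - 1.

Reduce p = -2z + 2 modulo G:
  leading term z: subtract (-2)·g_3 from -2z + 2 → 0
  normal form = 0.
Since the normal form is 0, p ∈ I.

-2z + 2 lies in I (it reduces to 0).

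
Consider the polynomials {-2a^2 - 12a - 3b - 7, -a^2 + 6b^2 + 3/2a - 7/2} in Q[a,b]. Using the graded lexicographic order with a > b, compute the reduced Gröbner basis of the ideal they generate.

f_1 = -2a^2 - 12a - 3b - 7, LT = a^2.
f_2 = -a^2 + 6b^2 + 3/2a - 7/2, LT = a^2.

S(f_1,f_2): lcm = a^2. S = 6b^2 + 15/2a + 3/2b.
  leading term b^2: no divisor's leading term divides it; move 6b^2 to the remainder.
  leading term a: no divisor's leading term divides it; move 15/2a to the remainder.
  leading term b: no divisor's leading term divides it; move 3/2b to the remainder.
  remainder 6b^2 + 15/2a + 3/2b ≠ 0; add g_3 = 6b^2 + 15/2a + 3/2b to the basis.

The other S-polynomials (S(f_1,g_3), S(f_2,g_3)) all reduce to 0 modulo the current basis, so we have a Gröbner basis.
Inter-reduce: drop elements whose leading term is divisible by another's, tail-reduce, and make monic.

G = {a^2 + 6a + 3/2b + 7/2, b^2 + 5/4a + 1/4b}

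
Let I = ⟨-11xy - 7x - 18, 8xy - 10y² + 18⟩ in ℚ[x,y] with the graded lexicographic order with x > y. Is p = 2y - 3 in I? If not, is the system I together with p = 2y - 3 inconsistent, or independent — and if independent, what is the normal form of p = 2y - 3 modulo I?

Adjoining 2y - 3 makes the ideal the whole ring: the system is inconsistent.

First compute the reduced Gröbner basis of I by Buchberger's algorithm.
f_1 = -11xy - 7x - 18, LT = xy.
f_2 = 8xy - 10y² + 18, LT = xy.

S(f_1,f_2): lcm = xy. S = 5/4y² + 7/11x - 27/44.
  leading term y²: no divisor's leading term divides it; move 5/4y² to the remainder.
  leading term x: no divisor's leading term divides it; move 7/11x to the remainder.
  leading term 1: no divisor's leading term divides it; move -27/44 to the remainder.
  remainder 5/4y² + 7/11x - 27/44 ≠ 0; add h_3 = 5/4y² + 7/11x - 27/44 to the basis.

S(f_1,h_3): lcm = xy². S = -28/55x² + 7/11xy + 27/55x + 18/11y.
  leading term x²: no divisor's leading term divides it; move -28/55x² to the remainder.
  leading term xy: subtract (-7/121)·f_1 from 7/11xy + 27/55x + 18/11y → 52/605x + 18/11y - 126/121
  leading term x: no divisor's leading term divides it; move 52/605x to the remainder.
  leading term y: no divisor's leading term divides it; move 18/11y to the remainder.
  leading term 1: no divisor's leading term divides it; move -126/121 to the remainder.
  remainder -28/55x² + 52/605x + 18/11y - 126/121 ≠ 0; add h_4 = -28/55x² + 52/605x + 18/11y - 126/121 to the basis.

The other S-polynomials (S(f_2,h_3), S(f_1,h_4), S(f_2,h_4), S(h_3,h_4)) all reduce to 0 modulo the current basis, so we have a Gröbner basis.
Inter-reduce: drop elements whose leading term is divisible by another's, tail-reduce, and make monic.
Reduced Gröbner basis: {x² - 13/77x - 45/14y + 45/22, xy + 7/11x + 18/11, y² + 28/55x - 27/55}.
Label its elements g_1 = x² - 13/77x - 45/14y + 45/22, g_2 = xy + 7/11x + 18/11, g_3 = y² + 28/55x - 27/55.

Reduce p = 2y - 3 modulo G:
  leading term y: no divisor's leading term divides it; move 2y to the remainder.
  leading term 1: no divisor's leading term divides it; move -3 to the remainder.
  normal form = 2y - 3.
The normal form is nonzero, so p ∉ I. Since p minus its normal form lies in I, I + (p) = I + (r) where r = 2y - 3; decide whether this ideal is the whole ring.
Run Buchberger on G together with r (pairs among the g_i already reduce to 0 since G is a Gröbner basis):
g_1 = x² - 13/77x - 45/14y + 45/22, LT = x².
g_2 = xy + 7/11x + 18/11, LT = xy.
g_3 = y² + 28/55x - 27/55, LT = y².
r = 2y - 3, LT = y.

S(g_2,r): lcm = xy. S = 47/22x + 18/11.
  leading term x: no divisor's leading term divides it; move 47/22x to the remainder.
  leading term 1: no divisor's leading term divides it; move 18/11 to the remainder.
  remainder 47/22x + 18/11 ≠ 0; add m_5 = 47/22x + 18/11 to the basis.

S(g_3,r): lcm = y². S = 28/55x + 3/2y - 27/55.
  leading term x: subtract (56/235)·m_5 from 28/55x + 3/2y - 27/55 → 3/2y - 207/235
  leading term y: subtract (¾)·r from 3/2y - 207/235 → 1287/940
  leading term 1: no divisor's leading term divides it; move 1287/940 to the remainder.
  remainder 1287/940 ≠ 0; add m_6 = 1287/940 to the basis.

The other S-polynomials (S(g_1,g_2), S(g_1,g_3), S(g_1,r), S(g_2,g_3), S(g_1,m_5), S(g_2,m_5), S(g_3,m_5), S(r,m_5), S(g_1,m_6), S(g_2,m_6), S(g_3,m_6), S(r,m_6), S(m_5,m_6)) all reduce to 0 modulo the current basis, so we have a Gröbner basis.
Inter-reduce: drop elements whose leading term is divisible by another's, tail-reduce, and make monic.
Reduced Gröbner basis: {1}.
The reduced Gröbner basis of I + (p) is {1}: the ideal is the whole ring, so the enlarged system has no common solution — adjoining p is inconsistent.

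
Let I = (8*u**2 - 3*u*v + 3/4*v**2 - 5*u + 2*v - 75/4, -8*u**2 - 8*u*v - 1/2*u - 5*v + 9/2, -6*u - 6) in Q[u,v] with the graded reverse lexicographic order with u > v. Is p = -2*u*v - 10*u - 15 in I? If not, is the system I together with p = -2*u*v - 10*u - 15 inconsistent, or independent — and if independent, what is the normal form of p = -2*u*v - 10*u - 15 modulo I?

First compute the reduced Gröbner basis of I by Buchberger's algorithm.
f_1 = 8*u**2 - 3*u*v + 3/4*v**2 - 5*u + 2*v - 75/4, LT = u**2.
f_2 = -8*u**2 - 8*u*v - 1/2*u - 5*v + 9/2, LT = u**2.
f_3 = -6*u - 6, LT = u.

S(f_1,f_2): lcm = u**2. S = -11/8*u*v + 3/32*v**2 - 11/16*u - 3/8*v - 57/32.
  leading term u*v: subtract (11/48*v)·f_3 from -11/8*u*v + 3/32*v**2 - 11/16*u - 3/8*v - 57/32 → 3/32*v**2 - 11/16*u + v - 57/32
  leading term v**2: no divisor's leading term divides it; move 3/32*v**2 to the remainder.
  leading term u: subtract (11/96)·f_3 from -11/16*u + v - 57/32 → v - 35/32
  leading term v: no divisor's leading term divides it; move v to the remainder.
  leading term 1: no divisor's leading term divides it; move -35/32 to the remainder.
  remainder 3/32*v**2 + v - 35/32 ≠ 0; add h_4 = 3/32*v**2 + v - 35/32 to the basis.

S(f_1,f_3): lcm = u**2. S = -3/8*u*v + 3/32*v**2 - 13/8*u + 1/4*v - 75/32.
  leading term u*v: subtract (1/16*v)·f_3 from -3/8*u*v + 3/32*v**2 - 13/8*u + 1/4*v - 75/32 → 3/32*v**2 - 13/8*u + 5/8*v - 75/32
  leading term v**2: subtract (1)·h_4 from 3/32*v**2 - 13/8*u + 5/8*v - 75/32 → -13/8*u - 3/8*v - 5/4
  leading term u: subtract (13/48)·f_3 from -13/8*u - 3/8*v - 5/4 → -3/8*v + 3/8
  leading term v: no divisor's leading term divides it; move -3/8*v to the remainder.
  leading term 1: no divisor's leading term divides it; move 3/8 to the remainder.
  remainder -3/8*v + 3/8 ≠ 0; add h_5 = -3/8*v + 3/8 to the basis.

The other S-polynomials (S(f_2,f_3), S(f_1,h_4), S(f_2,h_4), S(f_3,h_4), S(f_1,h_5), S(f_2,h_5), S(f_3,h_5), S(h_4,h_5)) all reduce to 0 modulo the current basis, so we have a Gröbner basis.
Inter-reduce: drop elements whose leading term is divisible by another's, tail-reduce, and make monic.
Reduced Gröbner basis: {u + 1, v - 1}.
Label its elements g_1 = u + 1, g_2 = v - 1.

Reduce p = -2*u*v - 10*u - 15 modulo G:
  leading term u*v: subtract (-2*v)·g_1 from -2*u*v - 10*u - 15 → -10*u + 2*v - 15
  leading term u: subtract (-10)·g_1 from -10*u + 2*v - 15 → 2*v - 5
  leading term v: subtract (2)·g_2 from 2*v - 5 → -3
  leading term 1: no divisor's leading term divides it; move -3 to the remainder.
  normal form = -3.
The normal form is nonzero, so p ∉ I. Since p minus its normal form lies in I, I + (p) = I + (r) where r = -3; decide whether this ideal is the whole ring.
Here r = -3 is a nonzero constant, hence a unit: 1 ∈ I + (p), the Gröbner basis of I + (p) is {1}, and the enlarged system has no common solution — adjoining p is inconsistent.

Adjoining -2*u*v - 10*u - 15 makes the ideal the whole ring: the system is inconsistent.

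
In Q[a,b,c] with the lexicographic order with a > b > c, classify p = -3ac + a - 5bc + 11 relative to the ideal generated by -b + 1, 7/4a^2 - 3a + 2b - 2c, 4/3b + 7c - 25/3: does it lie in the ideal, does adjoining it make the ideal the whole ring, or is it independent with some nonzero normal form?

Adjoining -3ac + a - 5bc + 11 makes the ideal the whole ring: the system is inconsistent.

First compute the reduced Gröbner basis of I by Buchberger's algorithm.
f_1 = -b + 1, LT = b.
f_2 = 7/4a^2 - 3a + 2b - 2c, LT = a^2.
f_3 = 4/3b + 7c - 25/3, LT = b.

S(f_1,f_3): lcm = b. S = -21/4c + 21/4.
  leading term c: no divisor's leading term divides it; move -21/4c to the remainder.
  leading term 1: no divisor's leading term divides it; move 21/4 to the remainder.
  remainder -21/4c + 21/4 ≠ 0; add h_4 = -21/4c + 21/4 to the basis.

The other S-polynomials (S(f_1,f_2), S(f_2,f_3), S(f_1,h_4), S(f_2,h_4), S(f_3,h_4)) all reduce to 0 modulo the current basis, so we have a Gröbner basis.
Inter-reduce: drop elements whose leading term is divisible by another's, tail-reduce, and make monic.
Reduced Gröbner basis: {a^2 - 12/7a, b - 1, c - 1}.
Label its elements g_1 = a^2 - 12/7a, g_2 = b - 1, g_3 = c - 1.

Reduce p = -3ac + a - 5bc + 11 modulo G:
  leading term ac: subtract (-3a)·g_3 from -3ac + a - 5bc + 11 → -2a - 5bc + 11
  leading term a: no divisor's leading term divides it; move -2a to the remainder.
  leading term bc: subtract (-5c)·g_2 from -5bc + 11 → -5c + 11
  leading term c: subtract (-5)·g_3 from -5c + 11 → 6
  leading term 1: no divisor's leading term divides it; move 6 to the remainder.
  normal form = -2a + 6.
The normal form is nonzero, so p ∉ I. Since p minus its normal form lies in I, I + (p) = I + (r) where r = -2a + 6; decide whether this ideal is the whole ring.
Run Buchberger on G together with r (pairs among the g_i already reduce to 0 since G is a Gröbner basis):
g_1 = a^2 - 12/7a, LT = a^2.
g_2 = b - 1, LT = b.
g_3 = c - 1, LT = c.
r = -2a + 6, LT = a.

S(g_1,r): lcm = a^2. S = 9/7a.
  leading term a: subtract (-9/14)·r from 9/7a → 27/7
  leading term 1: no divisor's leading term divides it; move 27/7 to the remainder.
  remainder 27/7 ≠ 0; add m_5 = 27/7 to the basis.

The other S-polynomials (S(g_1,g_2), S(g_1,g_3), S(g_2,g_3), S(g_2,r), S(g_3,r), S(g_1,m_5), S(g_2,m_5), S(g_3,m_5), S(r,m_5)) all reduce to 0 modulo the current basis, so we have a Gröbner basis.
Inter-reduce: drop elements whose leading term is divisible by another's, tail-reduce, and make monic.
Reduced Gröbner basis: {1}.
The reduced Gröbner basis of I + (p) is {1}: the ideal is the whole ring, so the enlarged system has no common solution — adjoining p is inconsistent.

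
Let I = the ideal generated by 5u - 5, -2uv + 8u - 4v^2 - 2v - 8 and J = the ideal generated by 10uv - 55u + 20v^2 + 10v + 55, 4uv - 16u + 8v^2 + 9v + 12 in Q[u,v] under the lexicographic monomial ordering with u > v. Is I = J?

Equality of ideals is decidable: compute both reduced Gröbner bases (unique for the ordering) and check whether they agree.
Buchberger on the first generating set:
f_1 = 5u - 5, LT = u.
f_2 = -2uv + 8u - 4v^2 - 2v - 8, LT = uv.

S(f_1,f_2): lcm = uv. S = 4u - 2v^2 - 2v - 4.
  leading term u: subtract (4/5)·f_1 from 4u - 2v^2 - 2v - 4 → -2v^2 - 2v
  leading term v^2: no divisor's leading term divides it; move -2v^2 to the remainder.
  leading term v: no divisor's leading term divides it; move -2v to the remainder.
  remainder -2v^2 - 2v ≠ 0; add g_3 = -2v^2 - 2v to the basis.

The other S-polynomials (S(f_1,g_3), S(f_2,g_3)) all reduce to 0 modulo the current basis, so we have a Gröbner basis.
Inter-reduce: drop elements whose leading term is divisible by another's, tail-reduce, and make monic.
Reduced Gröbner basis: {u - 1, v^2 + v}.

Buchberger on the second generating set:
h_1 = 10uv - 55u + 20v^2 + 10v + 55, LT = uv.
h_2 = 4uv - 16u + 8v^2 + 9v + 12, LT = uv.

S(h_1,h_2): lcm = uv. S = -3/2u - 5/4v + 5/2.
  leading term u: no divisor's leading term divides it; move -3/2u to the remainder.
  leading term v: no divisor's leading term divides it; move -5/4v to the remainder.
  leading term 1: no divisor's leading term divides it; move 5/2 to the remainder.
  remainder -3/2u - 5/4v + 5/2 ≠ 0; add k_3 = -3/2u - 5/4v + 5/2 to the basis.

S(h_1,k_3): lcm = uv. S = -11/2u + 7/6v^2 + 8/3v + 11/2.
  leading term u: subtract (11/3)·k_3 from -11/2u + 7/6v^2 + 8/3v + 11/2 → 7/6v^2 + 29/4v - 11/3
  leading term v^2: no divisor's leading term divides it; move 7/6v^2 to the remainder.
  leading term v: no divisor's leading term divides it; move 29/4v to the remainder.
  leading term 1: no divisor's leading term divides it; move -11/3 to the remainder.
  remainder 7/6v^2 + 29/4v - 11/3 ≠ 0; add k_4 = 7/6v^2 + 29/4v - 11/3 to the basis.

The other S-polynomials (S(h_2,k_3), S(h_1,k_4), S(h_2,k_4), S(k_3,k_4)) all reduce to 0 modulo the current basis, so we have a Gröbner basis.
Inter-reduce: drop elements whose leading term is divisible by another's, tail-reduce, and make monic.
Reduced Gröbner basis: {u + 5/6v - 5/3, v^2 + 87/14v - 22/7}.

Since the reduced bases disagree, the two ideals are not the same.

No, the ideals differ.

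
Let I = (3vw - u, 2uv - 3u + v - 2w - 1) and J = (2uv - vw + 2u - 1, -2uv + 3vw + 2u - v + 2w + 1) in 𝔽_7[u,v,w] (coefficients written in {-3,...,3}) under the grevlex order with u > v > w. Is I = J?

For a fixed monomial order, each ideal has a unique reduced Gröbner basis; comparing bases decides equality.
Buchberger on the first generating set:
f_1 = 3vw - u, LT = vw.
f_2 = 2uv - 3u + v - 2w - 1, LT = uv.

S(f_1,f_2): lcm = uvw. S = 2u² - 2uw + 3vw + w² - 3w.
  leading term u²: no divisor's leading term divides it; move 2u² to the remainder.
  leading term uw: no divisor's leading term divides it; move -2uw to the remainder.
  leading term vw: subtract (1)·f_1 from 3vw + w² - 3w → w² + u - 3w
  leading term w²: no divisor's leading term divides it; move w² to the remainder.
  leading term u: no divisor's leading term divides it; move u to the remainder.
  leading term w: no divisor's leading term divides it; move -3w to the remainder.
  remainder 2u² - 2uw + w² + u - 3w ≠ 0; add g_3 = 2u² - 2uw + w² + u - 3w to the basis.

The other S-polynomials (S(f_1,g_3), S(f_2,g_3)) all reduce to 0 modulo the current basis, so we have a Gröbner basis.
Inter-reduce: drop elements whose leading term is divisible by another's, tail-reduce, and make monic.
Reduced Gröbner basis: {u² - uw - 3w² - 3u + 2w, uv + 2u - 3v - w + 3, vw + 2u}.

Buchberger on the second generating set:
h_1 = 2uv - vw + 2u - 1, LT = uv.
h_2 = -2uv + 3vw + 2u - v + 2w + 1, LT = uv.

S(h_1,h_2): lcm = uv. S = vw + 2u + 3v + w.
  leading term vw: no divisor's leading term divides it; move vw to the remainder.
  leading term u: no divisor's leading term divides it; move 2u to the remainder.
  leading term v: no divisor's leading term divides it; move 3v to the remainder.
  leading term w: no divisor's leading term divides it; move w to the remainder.
  remainder vw + 2u + 3v + w ≠ 0; add k_3 = vw + 2u + 3v + w to the basis.

S(h_1,k_3): lcm = uvw. S = 3vw² - 2u² - 3uv + 3w.
  leading term vw²: subtract (3w)·k_3 from 3vw² - 2u² - 3uv + 3w → -2u² - 3uv + uw - 2vw - 3w² + 3w
  leading term u²: no divisor's leading term divides it; move -2u² to the remainder.
  leading term uv: subtract (2)·h_1 from -3uv + uw - 2vw - 3w² + 3w → uw - 3w² + 3u + 3w + 2
  leading term uw: no divisor's leading term divides it; move uw to the remainder.
  leading term w²: no divisor's leading term divides it; move -3w² to the remainder.
  leading term u: no divisor's leading term divides it; move 3u to the remainder.
  leading term w: no divisor's leading term divides it; move 3w to the remainder.
  leading term 1: no divisor's leading term divides it; move 2 to the remainder.
  remainder -2u² + uw - 3w² + 3u + 3w + 2 ≠ 0; add k_4 = -2u² + uw - 3w² + 3u + 3w + 2 to the basis.

The other S-polynomials (S(h_2,k_3), S(h_1,k_4), S(h_2,k_4), S(k_3,k_4)) all reduce to 0 modulo the current basis, so we have a Gröbner basis.
Inter-reduce: drop elements whose leading term is divisible by another's, tail-reduce, and make monic.
Reduced Gröbner basis: {u² + 3uw - 2w² + 2u + 2w - 1, uv + 2u - 2v - 3w + 3, vw + 2u + 3v + w}.

Since the reduced bases disagree, the two ideals are not the same.

No, the ideals differ.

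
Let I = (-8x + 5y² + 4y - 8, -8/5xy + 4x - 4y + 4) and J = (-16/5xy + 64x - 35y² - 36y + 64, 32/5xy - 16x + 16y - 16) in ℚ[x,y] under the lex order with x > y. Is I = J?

Yes, the ideals are equal.

Two ideals are equal iff their reduced Gröbner bases coincide (the reduced basis is unique for a fixed ordering).
Buchberger on the first generating set:
f_1 = -8x + 5y² + 4y - 8, LT = x.
f_2 = -8/5xy + 4x - 4y + 4, LT = xy.

S(f_1,f_2): lcm = xy. S = 5/2x - ⅝y³ - ½y² - 3/2y + 5/2.
  reduce S modulo (f_1, f_2):
  remainder -⅝y³ + 17/16y² - ¼y ≠ 0; add g_3 = -⅝y³ + 17/16y² - ¼y to the basis.

The other S-polynomials (S(f_1,g_3), S(f_2,g_3)) all reduce to 0 modulo the current basis, so we have a Gröbner basis.
Inter-reduce: drop elements whose leading term is divisible by another's, tail-reduce, and make monic.
Reduced Gröbner basis: {x - ⅝y² - ½y + 1, y³ - 17/10y² + ⅖y}.

Buchberger on the second generating set:
h_1 = -16/5xy + 64x - 35y² - 36y + 64, LT = xy.
h_2 = 32/5xy - 16x + 16y - 16, LT = xy.

S(h_1,h_2): lcm = xy. S = -35/2x + 175/16y² + 35/4y - 35/2.
  reduce S modulo (h_1, h_2):
  remainder -35/2x + 175/16y² + 35/4y - 35/2 ≠ 0; add k_3 = -35/2x + 175/16y² + 35/4y - 35/2 to the basis.

S(h_1,k_3): lcm = xy. S = -20x + ⅝y³ + 183/16y² + 41/4y - 20.
  reduce S modulo (h_1, h_2, k_3):
  remainder ⅝y³ - 17/16y² + ¼y ≠ 0; add k_4 = ⅝y³ - 17/16y² + ¼y to the basis.

The other S-polynomials (S(h_2,k_3), S(h_1,k_4), S(h_2,k_4), S(k_3,k_4)) all reduce to 0 modulo the current basis, so we have a Gröbner basis.
Inter-reduce: drop elements whose leading term is divisible by another's, tail-reduce, and make monic.
Reduced Gröbner basis: {x - ⅝y² - ½y + 1, y³ - 17/10y² + ⅖y}.

These coincide, so the ideals are equal.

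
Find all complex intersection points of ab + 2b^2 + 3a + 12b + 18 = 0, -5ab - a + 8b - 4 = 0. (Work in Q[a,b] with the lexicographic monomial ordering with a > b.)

Compute a lex Gröbner basis by Buchberger's algorithm.
f_1 = ab + 3a + 2b^2 + 12b + 18, LT = ab.
f_2 = -5ab - a + 8b - 4, LT = ab.

S(f_1,f_2): lcm = ab. S = 14/5a + 2b^2 + 68/5b + 86/5.
  leading term a: no divisor's leading term divides it; move 14/5a to the remainder.
  leading term b^2: no divisor's leading term divides it; move 2b^2 to the remainder.
  leading term b: no divisor's leading term divides it; move 68/5b to the remainder.
  leading term 1: no divisor's leading term divides it; move 86/5 to the remainder.
  remainder 14/5a + 2b^2 + 68/5b + 86/5 ≠ 0; add h_3 = 14/5a + 2b^2 + 68/5b + 86/5 to the basis.

S(f_1,h_3): lcm = ab. S = 3a - 5/7b^3 - 20/7b^2 + 41/7b + 18.
  leading term a: subtract (15/14)·h_3 from 3a - 5/7b^3 - 20/7b^2 + 41/7b + 18 → -5/7b^3 - 5b^2 - 61/7b - 3/7
  leading term b^3: no divisor's leading term divides it; move -5/7b^3 to the remainder.
  leading term b^2: no divisor's leading term divides it; move -5b^2 to the remainder.
  leading term b: no divisor's leading term divides it; move -61/7b to the remainder.
  leading term 1: no divisor's leading term divides it; move -3/7 to the remainder.
  remainder -5/7b^3 - 5b^2 - 61/7b - 3/7 ≠ 0; add h_4 = -5/7b^3 - 5b^2 - 61/7b - 3/7 to the basis.

The other S-polynomials (S(f_2,h_3), S(f_1,h_4), S(f_2,h_4), S(h_3,h_4)) all reduce to 0 modulo the current basis, so we have a Gröbner basis.
Inter-reduce: drop elements whose leading term is divisible by another's, tail-reduce, and make monic.
Reduced Gröbner basis: {a + 5/7b^2 + 34/7b + 43/7, b^3 + 7b^2 + 61/5b + 3/5}.

Elimination: the polynomial b^3 + 7b^2 + 61/5b + 3/5 lies in the elimination ideal for b, so b ∈ {-3, -2 - sqrt(95)/5, -2 + sqrt(95)/5}. For each such b, the remaining basis elements (now univariate) give the rest of the solution.
  b = -3: the earlier basis element becomes a - 2 = 0, giving a = 2 — point (2, -3).
  b = -2 - sqrt(95)/5: the earlier basis element becomes a - 2*sqrt(95)/5 + 2 = 0, giving a = -2 + 2*sqrt(95)/5 — point (-2 + 2*sqrt(95)/5, -2 - sqrt(95)/5).
  b = -2 + sqrt(95)/5: the earlier basis element becomes a + 2 + 2*sqrt(95)/5 = 0, giving a = -2*sqrt(95)/5 - 2 — point (-2*sqrt(95)/5 - 2, -2 + sqrt(95)/5).
Each listed point satisfies every original equation (direct substitution).
This is the nonlinear analogue of row-reducing a linear system.

{(2, -3), (-2 + 2*sqrt(95)/5, -2 - sqrt(95)/5), (-2*sqrt(95)/5 - 2, -2 + sqrt(95)/5)}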